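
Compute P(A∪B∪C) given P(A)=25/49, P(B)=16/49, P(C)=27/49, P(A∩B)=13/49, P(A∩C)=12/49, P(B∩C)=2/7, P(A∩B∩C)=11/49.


P(A∪B∪C) = P(A)+P(B)+P(C) - P(AB)-P(AC)-P(BC) + P(ABC)
= 25/49+16/49+27/49 - 13/49-12/49-2/7 + 11/49
= 40/49

40/49


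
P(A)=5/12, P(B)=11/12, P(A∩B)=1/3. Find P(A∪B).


P(A∪B) = P(A) + P(B) - P(A∩B)
= 5/12 + 11/12 - 1/3 = 1

1


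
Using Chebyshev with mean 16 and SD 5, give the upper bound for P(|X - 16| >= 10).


k = 10/5 = 2
Chebyshev: P(|X-mu| >= k*sigma) <= 1/k^2 = 1/2^2 = 1/4

1/4


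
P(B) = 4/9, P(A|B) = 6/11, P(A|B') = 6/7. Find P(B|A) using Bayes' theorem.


P(A) = P(A|B)P(B) + P(A|B')P(B') = 6/11*4/9 + 6/7*5/9 = 166/231
P(B|A) = P(A|B)P(B)/P(A) = (8/33)/(166/231) = 28/83

28/83


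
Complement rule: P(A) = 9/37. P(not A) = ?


P(A') = 1 - P(A) = 1 - 9/37 = 28/37

28/37


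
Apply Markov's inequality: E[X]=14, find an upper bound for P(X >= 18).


Markov: P(X >= a) <= E[X]/a
P(X >= 18) <= 14/18 = 7/9

7/9


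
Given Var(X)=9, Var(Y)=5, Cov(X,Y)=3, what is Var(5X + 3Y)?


Var(5X + 3Y) = 5^2*Var(X) + 3^2*Var(Y) + 2*5*3*Cov(X,Y)
= 25*9 + 9*5 + 30*3
= 225 + 45 + 90 = 360

360


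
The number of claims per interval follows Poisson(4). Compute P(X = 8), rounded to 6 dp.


P(X=8) = e^(-4) * 4^8 / 8!
≈ 0.01831563889 * 65536 / 40320
≈ 0.029770

0.029770


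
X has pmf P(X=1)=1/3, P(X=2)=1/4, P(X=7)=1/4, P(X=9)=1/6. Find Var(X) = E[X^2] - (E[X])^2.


E[X] = 49/12, E[X^2] = 325/12
Var(X) = E[X^2] - (E[X])^2 = 325/12 - (49/12)^2 = 1499/144

1499/144


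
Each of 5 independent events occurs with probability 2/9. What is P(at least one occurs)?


P(at least one) = 1 - P(none)
P(none) = (1 - 2/9)^5 = (7/9)^5 = 16807/59049
P(at least one) = 1 - 16807/59049 = 42242/59049

42242/59049


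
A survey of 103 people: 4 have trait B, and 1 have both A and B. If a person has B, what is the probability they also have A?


P(A|B) = P(A∩B)/P(B) = (1/103)/(4/103) = 1/4

1/4


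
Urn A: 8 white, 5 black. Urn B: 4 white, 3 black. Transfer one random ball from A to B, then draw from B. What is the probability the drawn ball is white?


P(transfer white) = 8/13; P(transfer black) = 5/13
If white transferred: Urn II has 5 white of 8, so P(white|white moved) = 5/8
If black transferred: Urn II has 4 white of 8, so P(white|black moved) = 1/2
By total probability: P(white) = 8/13*5/8 + 5/13*1/2 = 15/26

15/26


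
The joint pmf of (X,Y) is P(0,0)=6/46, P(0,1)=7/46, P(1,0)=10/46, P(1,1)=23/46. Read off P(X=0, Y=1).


Read from table: P(X=0, Y=1) = 7/46

7/46


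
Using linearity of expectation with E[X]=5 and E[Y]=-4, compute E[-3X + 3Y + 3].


E[-3X + 3Y + 3] = -3*E[X] + 3*E[Y] + 3
= (-3)*(5) + (3)*(-4) + (3)
= -15 - 12 + 3 = -24

-24


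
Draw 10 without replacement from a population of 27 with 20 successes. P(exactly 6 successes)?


P(X=6) = C(20,6)*C(7,4) / C(27,10)
= 38760*35 / 8436285
= 1356600/8436285 = 4760/29601

4760/29601


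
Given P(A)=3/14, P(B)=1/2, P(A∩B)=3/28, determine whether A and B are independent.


P(A)*P(B) = 3/14*1/2 = 3/28
P(A∩B) = 3/28, which equals P(A)P(B), so independent

Yes, A and B are independent


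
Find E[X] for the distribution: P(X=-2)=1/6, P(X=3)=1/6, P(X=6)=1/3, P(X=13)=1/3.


E[X] = sum(x * P(x))
= -2*1/6 + 3*1/6 + 6*1/3 + 13*1/3
= 13/2

13/2


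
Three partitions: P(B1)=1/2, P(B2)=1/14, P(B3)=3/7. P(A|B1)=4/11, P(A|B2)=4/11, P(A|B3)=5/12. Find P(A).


P(A) = P(A|B1)P(B1) + P(A|B2)P(B2) + P(A|B3)P(B3)
= 4/11*1/2 + 4/11*1/14 + 5/12*3/7
= 2/11 + 2/77 + 5/28 = 17/44

17/44


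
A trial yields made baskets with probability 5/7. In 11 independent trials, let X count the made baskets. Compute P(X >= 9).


P(X>=9) = P(X=9) + P(X=10) + P(X=11)
= 429687500/1977326743 + 214843750/1977326743 + 48828125/1977326743
= 693359375/1977326743

693359375/1977326743


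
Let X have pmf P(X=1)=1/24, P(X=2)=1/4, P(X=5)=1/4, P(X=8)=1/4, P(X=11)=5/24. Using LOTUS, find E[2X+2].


E[2X+2] = sum(g(x)*P(x))
= 4*1/24 + 6*1/4 + 12*1/4 + 18*1/4 + 24*5/24
= 85/6

85/6


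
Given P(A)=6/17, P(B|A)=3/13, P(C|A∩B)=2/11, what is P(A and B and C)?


P(A∩B∩C) = P(A) * P(B|A) * P(C|A∩B)
= 6/17 * 3/13 * 2/11
= 18/221 * 2/11 = 36/2431

36/2431


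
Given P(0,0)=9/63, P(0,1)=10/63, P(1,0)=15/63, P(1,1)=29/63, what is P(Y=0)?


P(Y=0) = P(0,0)+P(1,0) = 9/63 + 15/63 = 24/63 = 8/21

8/21


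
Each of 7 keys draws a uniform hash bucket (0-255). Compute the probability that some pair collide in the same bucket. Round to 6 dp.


P(all different) = prod((256-i)/256 for i=0..6) = 0.920596
P(at least one match) = 1 - 0.920596 = 0.079404

0.079404


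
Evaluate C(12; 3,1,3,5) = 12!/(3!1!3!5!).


12! = 479001600
Denominator: 3!=6 * 1!=1 * 3!=6 * 5!=120
Coefficient = 479001600 / 4320 = 110880

110880


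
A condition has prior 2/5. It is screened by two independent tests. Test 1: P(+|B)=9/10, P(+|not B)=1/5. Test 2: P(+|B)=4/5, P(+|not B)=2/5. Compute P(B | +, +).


After test 1: P(+) = 9/10*2/5 + 1/5*3/5 = 12/25
P(B|+) = (9/25)/(12/25) = 3/4
After test 2 (use post1 as new prior): P(+) = 4/5*3/4 + 2/5*1/4 = 7/10
P(B|+,+) = (3/5)/(7/10) = 6/7

6/7


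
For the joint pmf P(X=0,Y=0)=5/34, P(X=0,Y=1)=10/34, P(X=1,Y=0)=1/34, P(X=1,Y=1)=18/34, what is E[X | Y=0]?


P(Y=0) = 6/34
E[X|Y=0] = (0*5 + 1*1)/6 = 1/6

1/6


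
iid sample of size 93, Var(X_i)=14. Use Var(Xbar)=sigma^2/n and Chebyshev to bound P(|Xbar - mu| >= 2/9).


Var(Xbar) = Var(X)/n = 14/93
Chebyshev: P(|Xbar-mu| >= 2/9) <= Var(Xbar)/(2/9)^2 = (14/93)/(4/81) = 189/62
Bound exceeds 1, so trivial bound: 1

1


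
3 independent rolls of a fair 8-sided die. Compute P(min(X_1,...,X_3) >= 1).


P(min >= 1) = P(all X_i >= 1) = (P(X_1 >= 1))^3
= (8/8)^3 = 1^3 = 1

1


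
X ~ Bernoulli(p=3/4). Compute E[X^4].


For Bernoulli: X in {0,1}
E[X^4] = 0^4*(1-3/4) + 1^4*3/4 = 3/4

3/4


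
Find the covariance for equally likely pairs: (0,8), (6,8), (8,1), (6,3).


E[X]=5, E[Y]=5, E[XY]=37/2
Cov(X,Y) = E[XY] - E[X]E[Y] = 37/2 - 5*5 = -13/2

-13/2


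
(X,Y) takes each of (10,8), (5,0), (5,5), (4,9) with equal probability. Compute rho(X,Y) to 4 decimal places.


Cov(X,Y) = 2.2500, Var(X) = 5.5000, Var(Y) = 12.2500
rho = Cov/(sqrt(VarX)*sqrt(VarY)) = 0.2741

0.2741


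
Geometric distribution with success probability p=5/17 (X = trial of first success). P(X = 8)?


P(X=8) = (1-p)^7 * p = (12/17)^7 * 5/17
= 35831808/410338673 * 5/17 = 179159040/6975757441

179159040/6975757441


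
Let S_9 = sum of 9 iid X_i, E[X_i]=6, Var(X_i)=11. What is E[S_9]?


E[S_n] = n*E[X_1] = 9*6 = 54

54


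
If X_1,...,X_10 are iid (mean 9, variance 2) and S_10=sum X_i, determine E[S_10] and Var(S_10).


E[S_n] = n*mu = 10*9 = 90
Var(S_n) = n*sigma^2 = 10*2 = 20

E[S_10]=90, Var(S_10)=20


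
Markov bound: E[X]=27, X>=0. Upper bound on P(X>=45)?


Markov: P(X >= a) <= E[X]/a
P(X >= 45) <= 27/45 = 3/5

3/5


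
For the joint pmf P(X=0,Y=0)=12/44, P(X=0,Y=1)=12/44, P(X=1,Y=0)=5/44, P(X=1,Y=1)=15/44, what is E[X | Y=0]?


P(Y=0) = 17/44
E[X|Y=0] = (0*12 + 1*5)/17 = 5/17

5/17


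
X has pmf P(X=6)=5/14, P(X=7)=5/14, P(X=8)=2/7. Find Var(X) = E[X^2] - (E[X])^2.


E[X] = 97/14, E[X^2] = 681/14
Var(X) = E[X^2] - (E[X])^2 = 681/14 - (97/14)^2 = 125/196

125/196


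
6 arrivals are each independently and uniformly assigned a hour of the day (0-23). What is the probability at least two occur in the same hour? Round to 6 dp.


P(all different) = prod((24-i)/24 for i=0..5) = 0.507104
P(at least one match) = 1 - 0.507104 = 0.492896

0.492896


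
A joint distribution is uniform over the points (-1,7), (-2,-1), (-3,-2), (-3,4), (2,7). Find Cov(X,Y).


E[X]=-7/5, E[Y]=3, E[XY]=3/5
Cov(X,Y) = E[XY] - E[X]E[Y] = 3/5 + 7/5*3 = 24/5

24/5


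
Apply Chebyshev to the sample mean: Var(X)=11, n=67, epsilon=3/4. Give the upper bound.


Var(Xbar) = Var(X)/n = 11/67
Chebyshev: P(|Xbar-mu| >= 3/4) <= Var(Xbar)/(3/4)^2 = (11/67)/(9/16) = 176/603

176/603


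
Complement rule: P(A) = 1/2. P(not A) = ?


P(A') = 1 - P(A) = 1 - 1/2 = 1/2

1/2


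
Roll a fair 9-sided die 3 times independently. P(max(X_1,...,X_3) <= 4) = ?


P(max <= 4) = P(all X_i <= 4) = (P(X_1 <= 4))^3
= (4/9)^3 = 64/729

64/729


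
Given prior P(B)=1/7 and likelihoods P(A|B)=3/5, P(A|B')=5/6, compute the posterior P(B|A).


P(A) = P(A|B)P(B) + P(A|B')P(B') = 3/5*1/7 + 5/6*6/7 = 4/5
P(B|A) = P(A|B)P(B)/P(A) = (3/35)/(4/5) = 3/28

3/28


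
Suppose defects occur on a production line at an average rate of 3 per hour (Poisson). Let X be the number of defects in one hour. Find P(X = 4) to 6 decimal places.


P(X=4) = e^(-3) * 3^4 / 4!
≈ 0.04978706837 * 81 / 24
≈ 0.168031

0.168031


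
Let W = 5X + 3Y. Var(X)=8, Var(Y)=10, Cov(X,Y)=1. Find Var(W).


Var(5X + 3Y) = 5^2*Var(X) + 3^2*Var(Y) + 2*5*3*Cov(X,Y)
= 25*8 + 9*10 + 30*1
= 200 + 90 + 30 = 320

320


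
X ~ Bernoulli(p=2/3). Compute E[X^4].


For Bernoulli: X in {0,1}
E[X^4] = 0^4*(1-2/3) + 1^4*2/3 = 2/3

2/3


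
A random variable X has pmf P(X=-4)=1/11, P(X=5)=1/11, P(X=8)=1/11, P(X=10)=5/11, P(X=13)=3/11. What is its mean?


E[X] = sum(x * P(x))
= -4*1/11 + 5*1/11 + 8*1/11 + 10*5/11 + 13*3/11
= 98/11

98/11


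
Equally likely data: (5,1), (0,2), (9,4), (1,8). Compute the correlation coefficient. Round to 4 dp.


Cov(X,Y) = -1.8125, Var(X) = 12.6875, Var(Y) = 7.1875
rho = Cov/(sqrt(VarX)*sqrt(VarY)) = -0.1898

-0.1898


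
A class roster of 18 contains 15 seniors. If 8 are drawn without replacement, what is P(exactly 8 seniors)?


P(X=8) = C(15,8)*C(3,0) / C(18,8)
= 6435*1 / 43758
= 6435/43758 = 5/34

5/34


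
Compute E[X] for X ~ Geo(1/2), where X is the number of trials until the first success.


For geometric (trials until first success), E[X] = 1/p = 1/(1/2) = 2

2


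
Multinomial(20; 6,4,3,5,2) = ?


20! = 2432902008176640000
Denominator: 6!=720 * 4!=24 * 3!=6 * 5!=120 * 2!=2
Coefficient = 2432902008176640000 / 24883200 = 97772875200

97772875200


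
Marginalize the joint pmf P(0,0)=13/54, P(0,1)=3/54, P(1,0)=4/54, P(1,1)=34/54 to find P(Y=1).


P(Y=1) = P(0,1)+P(1,1) = 3/54 + 34/54 = 37/54

37/54


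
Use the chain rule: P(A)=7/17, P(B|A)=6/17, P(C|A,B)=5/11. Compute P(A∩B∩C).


P(A∩B∩C) = P(A) * P(B|A) * P(C|A∩B)
= 7/17 * 6/17 * 5/11
= 42/289 * 5/11 = 210/3179

210/3179


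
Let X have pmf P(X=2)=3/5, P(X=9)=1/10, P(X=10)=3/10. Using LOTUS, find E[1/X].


E[1/X] = sum(g(x)*P(x))
= 1/2*3/5 + 1/9*1/10 + 1/10*3/10
= 307/900

307/900


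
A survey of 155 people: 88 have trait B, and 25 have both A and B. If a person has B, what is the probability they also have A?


P(A|B) = P(A∩B)/P(B) = (25/155)/(88/155) = 25/88

25/88


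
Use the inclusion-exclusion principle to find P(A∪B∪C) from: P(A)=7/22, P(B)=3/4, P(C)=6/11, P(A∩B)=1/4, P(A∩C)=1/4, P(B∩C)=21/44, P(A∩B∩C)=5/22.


P(A∪B∪C) = P(A)+P(B)+P(C) - P(AB)-P(AC)-P(BC) + P(ABC)
= 7/22+3/4+6/11 - 1/4-1/4-21/44 + 5/22
= 19/22

19/22


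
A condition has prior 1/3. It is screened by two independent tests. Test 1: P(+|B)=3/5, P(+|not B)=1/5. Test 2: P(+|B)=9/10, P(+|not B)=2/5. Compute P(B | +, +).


After test 1: P(+) = 3/5*1/3 + 1/5*2/3 = 1/3
P(B|+) = (1/5)/(1/3) = 3/5
After test 2 (use post1 as new prior): P(+) = 9/10*3/5 + 2/5*2/5 = 7/10
P(B|+,+) = (27/50)/(7/10) = 27/35

27/35


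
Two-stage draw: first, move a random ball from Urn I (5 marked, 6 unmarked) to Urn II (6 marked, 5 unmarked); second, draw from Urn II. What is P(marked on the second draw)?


P(transfer marked) = 5/11; P(transfer unmarked) = 6/11
If marked transferred: Urn II has 7 marked of 12, so P(marked|marked moved) = 7/12
If unmarked transferred: Urn II has 6 marked of 12, so P(marked|unmarked moved) = 1/2
By total probability: P(marked) = 5/11*7/12 + 6/11*1/2 = 71/132

71/132


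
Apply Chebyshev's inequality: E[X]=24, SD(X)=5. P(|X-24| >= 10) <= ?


k = 10/5 = 2
Chebyshev: P(|X-mu| >= k*sigma) <= 1/k^2 = 1/2^2 = 1/4

1/4


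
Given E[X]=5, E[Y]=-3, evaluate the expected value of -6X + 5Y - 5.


E[-6X + 5Y - 5] = -6*E[X] + 5*E[Y] - 5
= (-6)*(5) + (5)*(-3) + (-5)
= -30 - 15 - 5 = -50

-50


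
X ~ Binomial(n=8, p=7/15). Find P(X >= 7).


P(X>=7) = P(X=7) + P(X=8)
= 52706752/2562890625 + 5764801/2562890625
= 58471553/2562890625

58471553/2562890625


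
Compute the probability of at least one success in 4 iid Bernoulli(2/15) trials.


P(at least one) = 1 - P(none)
P(none) = (1 - 2/15)^4 = (13/15)^4 = 28561/50625
P(at least one) = 1 - 28561/50625 = 22064/50625

22064/50625


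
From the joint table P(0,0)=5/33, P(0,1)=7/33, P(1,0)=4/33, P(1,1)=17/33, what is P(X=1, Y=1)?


Read from table: P(X=1, Y=1) = 17/33

17/33


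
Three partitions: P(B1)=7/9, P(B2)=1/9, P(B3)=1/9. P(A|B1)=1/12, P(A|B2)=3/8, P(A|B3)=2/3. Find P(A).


P(A) = P(A|B1)P(B1) + P(A|B2)P(B2) + P(A|B3)P(B3)
= 1/12*7/9 + 3/8*1/9 + 2/3*1/9
= 7/108 + 1/24 + 2/27 = 13/72

13/72


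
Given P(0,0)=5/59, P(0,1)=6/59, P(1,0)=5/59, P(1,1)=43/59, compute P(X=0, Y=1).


Read from table: P(X=0, Y=1) = 6/59

6/59


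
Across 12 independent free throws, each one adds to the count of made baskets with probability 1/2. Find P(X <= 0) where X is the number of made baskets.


P(X<=0) = P(X=0)
= 1/4096
= 1/4096

1/4096


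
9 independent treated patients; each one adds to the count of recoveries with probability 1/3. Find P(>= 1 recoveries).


P(at least one) = 1 - P(none)
P(none) = (1 - 1/3)^9 = (2/3)^9 = 512/19683
P(at least one) = 1 - 512/19683 = 19171/19683

19171/19683


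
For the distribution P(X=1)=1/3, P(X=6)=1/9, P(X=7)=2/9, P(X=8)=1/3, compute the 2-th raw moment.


E[X^2] = sum(x^2 * P(x))
= 1*1/3 + 36*1/9 + 49*2/9 + 64*1/3
= 329/9

329/9


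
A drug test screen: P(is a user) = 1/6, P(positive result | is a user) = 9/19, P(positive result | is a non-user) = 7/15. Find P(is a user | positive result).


P(A) = P(A|B)P(B) + P(A|B')P(B') = 9/19*1/6 + 7/15*5/6 = 80/171
P(B|A) = P(A|B)P(B)/P(A) = (3/38)/(80/171) = 27/160

27/160


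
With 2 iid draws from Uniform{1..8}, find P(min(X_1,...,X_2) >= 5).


P(min >= 5) = P(all X_i >= 5) = (P(X_1 >= 5))^2
= (4/8)^2 = (1/2)^2 = 1/4

1/4


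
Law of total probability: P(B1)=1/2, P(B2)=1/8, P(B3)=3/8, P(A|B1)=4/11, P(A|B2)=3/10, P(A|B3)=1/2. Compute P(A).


P(A) = P(A|B1)P(B1) + P(A|B2)P(B2) + P(A|B3)P(B3)
= 4/11*1/2 + 3/10*1/8 + 1/2*3/8
= 2/11 + 3/80 + 3/16 = 179/440

179/440


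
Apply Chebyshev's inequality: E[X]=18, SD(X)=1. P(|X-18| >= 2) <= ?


k = 2/1 = 2
Chebyshev: P(|X-mu| >= k*sigma) <= 1/k^2 = 1/2^2 = 1/4

1/4


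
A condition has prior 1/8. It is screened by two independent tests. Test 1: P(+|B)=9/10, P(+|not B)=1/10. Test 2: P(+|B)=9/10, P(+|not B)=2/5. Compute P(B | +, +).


After test 1: P(+) = 9/10*1/8 + 1/10*7/8 = 1/5
P(B|+) = (9/80)/(1/5) = 9/16
After test 2 (use post1 as new prior): P(+) = 9/10*9/16 + 2/5*7/16 = 109/160
P(B|+,+) = (81/160)/(109/160) = 81/109

81/109


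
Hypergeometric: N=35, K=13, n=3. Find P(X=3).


P(X=3) = C(13,3)*C(22,0) / C(35,3)
= 286*1 / 6545
= 286/6545 = 26/595

26/595


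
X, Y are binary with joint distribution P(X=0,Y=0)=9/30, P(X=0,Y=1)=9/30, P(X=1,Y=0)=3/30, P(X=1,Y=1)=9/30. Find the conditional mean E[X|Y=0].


P(Y=0) = 12/30
E[X|Y=0] = (0*9 + 1*3)/12 = 3/12 = 1/4

1/4


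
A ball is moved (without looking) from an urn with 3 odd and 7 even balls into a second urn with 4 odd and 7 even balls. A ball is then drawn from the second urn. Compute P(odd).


P(transfer odd) = 3/10; P(transfer even) = 7/10
If odd transferred: Urn II has 5 odd of 12, so P(odd|odd moved) = 5/12
If even transferred: Urn II has 4 odd of 12, so P(odd|even moved) = 1/3
By total probability: P(odd) = 3/10*5/12 + 7/10*1/3 = 43/120

43/120


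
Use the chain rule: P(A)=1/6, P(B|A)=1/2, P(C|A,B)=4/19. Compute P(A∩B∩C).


P(A∩B∩C) = P(A) * P(B|A) * P(C|A∩B)
= 1/6 * 1/2 * 4/19
= 1/12 * 4/19 = 1/57

1/57


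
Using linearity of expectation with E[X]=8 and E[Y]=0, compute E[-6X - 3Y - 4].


E[-6X - 3Y - 4] = -6*E[X] - 3*E[Y] - 4
= (-6)*(8) + (-3)*(0) + (-4)
= -48 + 0 - 4 = -52

-52


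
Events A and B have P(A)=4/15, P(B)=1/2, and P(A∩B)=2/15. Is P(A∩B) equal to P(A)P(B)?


P(A)*P(B) = 4/15*1/2 = 2/15
P(A∩B) = 2/15, which equals P(A)P(B), so independent

Yes, A and B are independent


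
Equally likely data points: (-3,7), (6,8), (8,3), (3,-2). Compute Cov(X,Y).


E[X]=7/2, E[Y]=4, E[XY]=45/4
Cov(X,Y) = E[XY] - E[X]E[Y] = 45/4 - 7/2*4 = -11/4

-11/4


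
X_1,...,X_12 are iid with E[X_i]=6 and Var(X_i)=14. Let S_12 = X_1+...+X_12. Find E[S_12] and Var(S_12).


E[S_n] = n*mu = 12*6 = 72
Var(S_n) = n*sigma^2 = 12*14 = 168

E[S_12]=72, Var(S_12)=168


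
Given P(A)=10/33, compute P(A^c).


P(A') = 1 - P(A) = 1 - 10/33 = 23/33

23/33


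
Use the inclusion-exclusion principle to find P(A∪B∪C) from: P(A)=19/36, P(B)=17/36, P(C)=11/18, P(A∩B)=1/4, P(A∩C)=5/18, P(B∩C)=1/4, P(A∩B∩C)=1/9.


P(A∪B∪C) = P(A)+P(B)+P(C) - P(AB)-P(AC)-P(BC) + P(ABC)
= 19/36+17/36+11/18 - 1/4-5/18-1/4 + 1/9
= 17/18

17/18


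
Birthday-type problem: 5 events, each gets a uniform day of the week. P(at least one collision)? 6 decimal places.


P(all different) = prod((7-i)/7 for i=0..4) = 0.149938
P(at least one match) = 1 - 0.149938 = 0.850062

0.850062


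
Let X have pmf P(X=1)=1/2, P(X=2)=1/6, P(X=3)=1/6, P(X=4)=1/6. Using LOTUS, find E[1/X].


E[1/X] = sum(g(x)*P(x))
= 1*1/2 + 1/2*1/6 + 1/3*1/6 + 1/4*1/6
= 49/72

49/72


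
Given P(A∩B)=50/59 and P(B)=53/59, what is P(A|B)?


P(A|B) = P(A∩B)/P(B) = (50/59)/(53/59) = 50/53

50/53


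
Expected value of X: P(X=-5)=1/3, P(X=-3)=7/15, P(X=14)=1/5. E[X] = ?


E[X] = sum(x * P(x))
= -5*1/3 - 3*7/15 + 14*1/5
= -4/15

-4/15


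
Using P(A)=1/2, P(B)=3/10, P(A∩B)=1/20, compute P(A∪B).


P(A∪B) = P(A) + P(B) - P(A∩B)
= 1/2 + 3/10 - 1/20 = 3/4

3/4


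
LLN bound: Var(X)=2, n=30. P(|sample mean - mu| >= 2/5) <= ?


Var(Xbar) = Var(X)/n = 2/30
Chebyshev: P(|Xbar-mu| >= 2/5) <= Var(Xbar)/(2/5)^2 = (1/15)/(4/25) = 5/12

5/12


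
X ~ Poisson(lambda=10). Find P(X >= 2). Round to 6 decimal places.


P(X>=2) = 1 - P(X<=1) = 1 - (e^(-10)*10^0/0! + e^(-10)*10^1/1!)
≈ 1 - (0.0000453999 + 0.0004539993)
= 1 - 0.0004993992 = 0.9995006008
≈ 0.999501

0.999501


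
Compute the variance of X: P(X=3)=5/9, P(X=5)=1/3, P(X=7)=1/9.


E[X] = 37/9, E[X^2] = 169/9
Var(X) = E[X^2] - (E[X])^2 = 169/9 - (37/9)^2 = 152/81

152/81


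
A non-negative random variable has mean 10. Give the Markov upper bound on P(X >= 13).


Markov: P(X >= a) <= E[X]/a
P(X >= 13) <= 10/13

10/13


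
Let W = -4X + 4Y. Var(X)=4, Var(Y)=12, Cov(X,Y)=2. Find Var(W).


Var(-4X + 4Y) = (-4)^2*Var(X) + 4^2*Var(Y) + 2*(-4)*4*Cov(X,Y)
= 16*4 + 16*12 - 32*2
= 64 + 192 - 64 = 192

192


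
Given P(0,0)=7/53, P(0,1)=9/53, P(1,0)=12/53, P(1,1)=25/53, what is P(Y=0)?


P(Y=0) = P(0,0)+P(1,0) = 7/53 + 12/53 = 19/53

19/53


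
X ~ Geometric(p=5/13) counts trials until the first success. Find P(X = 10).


P(X=10) = (1-p)^9 * p = (8/13)^9 * 5/13
= 134217728/10604499373 * 5/13 = 671088640/137858491849

671088640/137858491849


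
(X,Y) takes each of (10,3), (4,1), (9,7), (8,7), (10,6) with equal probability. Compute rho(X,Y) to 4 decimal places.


Cov(X,Y) = 3.2400, Var(X) = 4.9600, Var(Y) = 5.7600
rho = Cov/(sqrt(VarX)*sqrt(VarY)) = 0.6062

0.6062


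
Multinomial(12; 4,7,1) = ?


12! = 479001600
Denominator: 4!=24 * 7!=5040 * 1!=1
Coefficient = 479001600 / 120960 = 3960

3960


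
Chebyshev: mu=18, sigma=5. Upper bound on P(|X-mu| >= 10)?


k = 10/5 = 2
Chebyshev: P(|X-mu| >= k*sigma) <= 1/k^2 = 1/2^2 = 1/4

1/4


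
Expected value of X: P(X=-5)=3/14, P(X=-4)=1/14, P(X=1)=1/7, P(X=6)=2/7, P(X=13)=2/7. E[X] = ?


E[X] = sum(x * P(x))
= -5*3/14 - 4*1/14 + 1*1/7 + 6*2/7 + 13*2/7
= 59/14

59/14


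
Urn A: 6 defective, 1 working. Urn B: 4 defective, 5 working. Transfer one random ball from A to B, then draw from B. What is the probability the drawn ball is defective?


P(transfer defective) = 6/7; P(transfer working) = 1/7
If defective transferred: Urn II has 5 defective of 10, so P(defective|defective moved) = 1/2
If working transferred: Urn II has 4 defective of 10, so P(defective|working moved) = 2/5
By total probability: P(defective) = 6/7*1/2 + 1/7*2/5 = 17/35

17/35


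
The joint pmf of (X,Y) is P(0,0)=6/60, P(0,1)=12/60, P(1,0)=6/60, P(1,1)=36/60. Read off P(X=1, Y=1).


Read from table: P(X=1, Y=1) = 36/60 = 3/5

3/5


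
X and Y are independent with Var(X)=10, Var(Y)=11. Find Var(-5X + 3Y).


Independence => Cov(X,Y)=0
Var(-5X + 3Y) = (-5)^2*Var(X) + 3^2*Var(Y)
= 25*10 + 9*11 = 349

349


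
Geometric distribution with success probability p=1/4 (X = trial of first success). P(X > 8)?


P(X > 8) = P(first 8 trials all fail) = (1-p)^8 = (3/4)^8 = 6561/65536

6561/65536


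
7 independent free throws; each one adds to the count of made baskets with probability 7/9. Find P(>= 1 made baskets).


P(at least one) = 1 - P(none)
P(none) = (1 - 7/9)^7 = (2/9)^7 = 128/4782969
P(at least one) = 1 - 128/4782969 = 4782841/4782969

4782841/4782969


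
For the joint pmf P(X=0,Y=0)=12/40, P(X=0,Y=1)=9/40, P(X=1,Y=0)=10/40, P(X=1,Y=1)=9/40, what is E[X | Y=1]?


P(Y=1) = 18/40
E[X|Y=1] = (0*9 + 1*9)/18 = 9/18 = 1/2

1/2


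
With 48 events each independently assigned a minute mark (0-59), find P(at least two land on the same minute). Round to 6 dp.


P(all different) = prod((60-i)/60 for i=0..47) = 0.000000
P(at least one match) = 1 - 0.000000 = 1.000000

1.000000


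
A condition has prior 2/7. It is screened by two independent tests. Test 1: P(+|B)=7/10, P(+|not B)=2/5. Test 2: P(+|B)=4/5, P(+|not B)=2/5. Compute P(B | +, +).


After test 1: P(+) = 7/10*2/7 + 2/5*5/7 = 17/35
P(B|+) = (1/5)/(17/35) = 7/17
After test 2 (use post1 as new prior): P(+) = 4/5*7/17 + 2/5*10/17 = 48/85
P(B|+,+) = (28/85)/(48/85) = 7/12

7/12


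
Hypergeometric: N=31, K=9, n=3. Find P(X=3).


P(X=3) = C(9,3)*C(22,0) / C(31,3)
= 84*1 / 4495
= 84/4495

84/4495


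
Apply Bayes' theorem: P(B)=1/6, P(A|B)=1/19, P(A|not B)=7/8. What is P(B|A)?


P(A) = P(A|B)P(B) + P(A|B')P(B') = 1/19*1/6 + 7/8*5/6 = 673/912
P(B|A) = P(A|B)P(B)/P(A) = (1/114)/(673/912) = 8/673

8/673


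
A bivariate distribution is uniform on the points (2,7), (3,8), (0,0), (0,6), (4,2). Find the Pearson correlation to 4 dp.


Cov(X,Y) = 0.9200, Var(X) = 2.5600, Var(Y) = 9.4400
rho = Cov/(sqrt(VarX)*sqrt(VarY)) = 0.1871

0.1871


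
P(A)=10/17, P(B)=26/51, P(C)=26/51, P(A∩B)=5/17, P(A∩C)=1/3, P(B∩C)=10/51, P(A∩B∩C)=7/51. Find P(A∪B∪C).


P(A∪B∪C) = P(A)+P(B)+P(C) - P(AB)-P(AC)-P(BC) + P(ABC)
= 10/17+26/51+26/51 - 5/17-1/3-10/51 + 7/51
= 47/51

47/51


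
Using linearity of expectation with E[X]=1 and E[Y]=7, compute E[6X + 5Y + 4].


E[6X + 5Y + 4] = 6*E[X] + 5*E[Y] + 4
= (6)*(1) + (5)*(7) + (4)
= 6 + 35 + 4 = 45

45


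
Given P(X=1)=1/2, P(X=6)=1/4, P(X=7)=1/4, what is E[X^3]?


E[X^3] = sum(g(x)*P(x))
= 1*1/2 + 216*1/4 + 343*1/4
= 561/4

561/4


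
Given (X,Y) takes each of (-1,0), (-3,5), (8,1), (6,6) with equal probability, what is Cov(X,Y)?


E[X]=5/2, E[Y]=3, E[XY]=29/4
Cov(X,Y) = E[XY] - E[X]E[Y] = 29/4 - 5/2*3 = -1/4

-1/4


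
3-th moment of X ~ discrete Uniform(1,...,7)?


E[X^3] = (1/7) * sum(x^3 for x=1..7)
= 784/7 = 112

112


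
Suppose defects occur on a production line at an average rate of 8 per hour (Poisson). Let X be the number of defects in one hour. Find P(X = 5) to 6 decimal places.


P(X=5) = e^(-8) * 8^5 / 5!
≈ 0.0003354626279 * 32768 / 120
≈ 0.091604

0.091604


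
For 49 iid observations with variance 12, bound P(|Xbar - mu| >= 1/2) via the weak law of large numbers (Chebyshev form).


Var(Xbar) = Var(X)/n = 12/49
Chebyshev: P(|Xbar-mu| >= 1/2) <= Var(Xbar)/(1/2)^2 = (12/49)/(1/4) = 48/49

48/49


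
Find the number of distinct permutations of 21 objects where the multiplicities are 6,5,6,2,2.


21! = 51090942171709440000
Denominator: 6!=720 * 5!=120 * 6!=720 * 2!=2 * 2!=2
Coefficient = 51090942171709440000 / 248832000 = 205323037920

205323037920


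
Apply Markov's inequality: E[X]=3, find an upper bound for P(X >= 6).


Markov: P(X >= a) <= E[X]/a
P(X >= 6) <= 3/6 = 1/2

1/2


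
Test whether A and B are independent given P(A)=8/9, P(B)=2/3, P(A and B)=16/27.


P(A)*P(B) = 8/9*2/3 = 16/27
P(A∩B) = 16/27, which equals P(A)P(B), so independent

Yes, A and B are independent


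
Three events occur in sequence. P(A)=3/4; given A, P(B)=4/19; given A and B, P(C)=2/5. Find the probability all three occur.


P(A∩B∩C) = P(A) * P(B|A) * P(C|A∩B)
= 3/4 * 4/19 * 2/5
= 3/19 * 2/5 = 6/95

6/95


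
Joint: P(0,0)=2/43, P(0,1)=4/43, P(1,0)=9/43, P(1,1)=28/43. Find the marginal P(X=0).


P(X=0) = P(0,0)+P(0,1) = 2/43 + 4/43 = 6/43

6/43


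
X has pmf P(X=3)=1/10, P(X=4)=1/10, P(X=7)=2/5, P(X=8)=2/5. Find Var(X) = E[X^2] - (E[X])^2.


E[X] = 67/10, E[X^2] = 477/10
Var(X) = E[X^2] - (E[X])^2 = 477/10 - (67/10)^2 = 281/100

281/100


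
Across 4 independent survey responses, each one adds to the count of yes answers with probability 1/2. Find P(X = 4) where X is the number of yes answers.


P(X=4) = C(4,4) * p^4 * (1-p)^0
= 1 * 1/16 * 1
= 1/16

1/16


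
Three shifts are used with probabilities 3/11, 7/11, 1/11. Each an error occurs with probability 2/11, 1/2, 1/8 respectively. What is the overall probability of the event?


P(A) = P(A|B1)P(B1) + P(A|B2)P(B2) + P(A|B3)P(B3)
= 2/11*3/11 + 1/2*7/11 + 1/8*1/11
= 6/121 + 7/22 + 1/88 = 367/968

367/968


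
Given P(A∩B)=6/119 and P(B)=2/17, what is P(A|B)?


P(A|B) = P(A∩B)/P(B) = (6/119)/(14/119) = 6/14 = 3/7

3/7


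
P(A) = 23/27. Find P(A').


P(A') = 1 - P(A) = 1 - 23/27 = 4/27

4/27


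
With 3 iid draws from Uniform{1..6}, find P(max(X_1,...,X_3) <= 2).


P(max <= 2) = P(all X_i <= 2) = (P(X_1 <= 2))^3
= (2/6)^3 = (1/3)^3 = 1/27

1/27


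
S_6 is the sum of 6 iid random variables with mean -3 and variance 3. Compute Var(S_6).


By independence, Var(S_n) = n*Var(X_1) = 6*3 = 18

18


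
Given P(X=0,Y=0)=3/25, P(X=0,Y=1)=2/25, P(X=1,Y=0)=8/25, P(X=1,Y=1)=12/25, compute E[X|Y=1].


P(Y=1) = 14/25
E[X|Y=1] = (0*2 + 1*12)/14 = 12/14 = 6/7

6/7


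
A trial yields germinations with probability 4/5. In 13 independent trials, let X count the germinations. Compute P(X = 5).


P(X=5) = C(13,5) * p^5 * (1-p)^8
= 1287 * 1024/3125 * 1/390625
= 1317888/1220703125

1317888/1220703125


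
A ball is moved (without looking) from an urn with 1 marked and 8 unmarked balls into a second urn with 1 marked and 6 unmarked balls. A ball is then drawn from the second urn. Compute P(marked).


P(transfer marked) = 1/9; P(transfer unmarked) = 8/9
If marked transferred: Urn II has 2 marked of 8, so P(marked|marked moved) = 1/4
If unmarked transferred: Urn II has 1 marked of 8, so P(marked|unmarked moved) = 1/8
By total probability: P(marked) = 1/9*1/4 + 8/9*1/8 = 5/36

5/36


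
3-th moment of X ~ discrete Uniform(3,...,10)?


E[X^3] = (1/8) * sum(x^3 for x=3..10)
= 3016/8 = 377

377


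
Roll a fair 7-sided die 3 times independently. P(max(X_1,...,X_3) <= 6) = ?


P(max <= 6) = P(all X_i <= 6) = (P(X_1 <= 6))^3
= (6/7)^3 = 216/343

216/343


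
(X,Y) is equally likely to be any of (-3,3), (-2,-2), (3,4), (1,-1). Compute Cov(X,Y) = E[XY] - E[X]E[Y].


E[X]=-1/4, E[Y]=1, E[XY]=3/2
Cov(X,Y) = E[XY] - E[X]E[Y] = 3/2 + 1/4*1 = 7/4

7/4


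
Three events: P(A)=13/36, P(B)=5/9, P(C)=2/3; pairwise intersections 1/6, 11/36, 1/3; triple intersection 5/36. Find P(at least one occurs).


P(A∪B∪C) = P(A)+P(B)+P(C) - P(AB)-P(AC)-P(BC) + P(ABC)
= 13/36+5/9+2/3 - 1/6-11/36-1/3 + 5/36
= 11/12

11/12


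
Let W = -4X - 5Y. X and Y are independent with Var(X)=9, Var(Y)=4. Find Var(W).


Independence => Cov(X,Y)=0
Var(-4X - 5Y) = (-4)^2*Var(X) + (-5)^2*Var(Y)
= 16*9 + 25*4 = 244

244


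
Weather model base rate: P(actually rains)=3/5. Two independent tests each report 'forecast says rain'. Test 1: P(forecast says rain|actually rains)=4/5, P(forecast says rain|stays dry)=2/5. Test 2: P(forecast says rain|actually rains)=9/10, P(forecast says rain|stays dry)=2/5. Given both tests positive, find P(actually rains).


After test 1: P(+) = 4/5*3/5 + 2/5*2/5 = 16/25
P(B|+) = (12/25)/(16/25) = 3/4
After test 2 (use post1 as new prior): P(+) = 9/10*3/4 + 2/5*1/4 = 31/40
P(B|+,+) = (27/40)/(31/40) = 27/31

27/31


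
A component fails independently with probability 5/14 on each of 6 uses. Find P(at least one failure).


P(at least one) = 1 - P(none)
P(none) = (1 - 5/14)^6 = (9/14)^6 = 531441/7529536
P(at least one) = 1 - 531441/7529536 = 6998095/7529536

6998095/7529536


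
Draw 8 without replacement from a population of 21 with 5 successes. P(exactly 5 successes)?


P(X=5) = C(5,5)*C(16,3) / C(21,8)
= 1*560 / 203490
= 560/203490 = 8/2907

8/2907


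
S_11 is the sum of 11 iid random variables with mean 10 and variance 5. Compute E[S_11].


E[S_n] = n*E[X_1] = 11*10 = 110

110


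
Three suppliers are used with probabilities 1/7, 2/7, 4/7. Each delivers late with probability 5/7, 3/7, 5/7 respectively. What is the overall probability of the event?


P(A) = P(A|B1)P(B1) + P(A|B2)P(B2) + P(A|B3)P(B3)
= 5/7*1/7 + 3/7*2/7 + 5/7*4/7
= 5/49 + 6/49 + 20/49 = 31/49

31/49


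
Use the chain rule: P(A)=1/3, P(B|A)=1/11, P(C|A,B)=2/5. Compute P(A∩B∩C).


P(A∩B∩C) = P(A) * P(B|A) * P(C|A∩B)
= 1/3 * 1/11 * 2/5
= 1/33 * 2/5 = 2/165

2/165


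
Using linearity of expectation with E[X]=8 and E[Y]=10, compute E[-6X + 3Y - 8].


E[-6X + 3Y - 8] = -6*E[X] + 3*E[Y] - 8
= (-6)*(8) + (3)*(10) + (-8)
= -48 + 30 - 8 = -26

-26


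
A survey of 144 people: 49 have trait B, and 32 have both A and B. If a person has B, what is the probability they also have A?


P(A|B) = P(A∩B)/P(B) = (32/144)/(49/144) = 32/49

32/49


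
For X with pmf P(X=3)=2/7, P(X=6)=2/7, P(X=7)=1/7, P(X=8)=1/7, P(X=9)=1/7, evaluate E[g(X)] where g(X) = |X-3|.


E[|X-3|] = sum(g(x)*P(x))
= 0*2/7 + 3*2/7 + 4*1/7 + 5*1/7 + 6*1/7
= 3

3


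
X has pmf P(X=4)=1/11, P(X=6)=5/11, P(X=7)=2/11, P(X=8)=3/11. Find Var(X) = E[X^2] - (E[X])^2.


E[X] = 72/11, E[X^2] = 486/11
Var(X) = E[X^2] - (E[X])^2 = 486/11 - (72/11)^2 = 162/121

162/121


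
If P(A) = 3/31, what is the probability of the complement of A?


P(A') = 1 - P(A) = 1 - 3/31 = 28/31

28/31


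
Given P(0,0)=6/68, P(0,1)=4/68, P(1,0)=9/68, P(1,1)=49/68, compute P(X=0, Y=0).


Read from table: P(X=0, Y=0) = 6/68 = 3/34

3/34


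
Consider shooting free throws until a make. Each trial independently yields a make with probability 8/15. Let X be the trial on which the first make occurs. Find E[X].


For geometric (trials until first success), E[X] = 1/p = 1/(8/15) = 15/8

15/8


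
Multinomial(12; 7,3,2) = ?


12! = 479001600
Denominator: 7!=5040 * 3!=6 * 2!=2
Coefficient = 479001600 / 60480 = 7920

7920


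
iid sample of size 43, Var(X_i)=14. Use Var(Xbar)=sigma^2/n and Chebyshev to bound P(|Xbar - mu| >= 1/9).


Var(Xbar) = Var(X)/n = 14/43
Chebyshev: P(|Xbar-mu| >= 1/9) <= Var(Xbar)/(1/9)^2 = (14/43)/(1/81) = 1134/43
Bound exceeds 1, so trivial bound: 1

1


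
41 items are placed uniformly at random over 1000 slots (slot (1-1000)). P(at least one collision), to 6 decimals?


P(all different) = prod((1000-i)/1000 for i=0..40) = 0.435483
P(at least one match) = 1 - 0.435483 = 0.564517

0.564517


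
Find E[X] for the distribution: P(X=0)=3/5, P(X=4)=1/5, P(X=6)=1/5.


E[X] = sum(x * P(x))
= 0*3/5 + 4*1/5 + 6*1/5
= 2

2


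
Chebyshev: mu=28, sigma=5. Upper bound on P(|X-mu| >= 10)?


k = 10/5 = 2
Chebyshev: P(|X-mu| >= k*sigma) <= 1/k^2 = 1/2^2 = 1/4

1/4


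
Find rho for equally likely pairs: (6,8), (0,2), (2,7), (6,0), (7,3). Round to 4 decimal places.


Cov(X,Y) = -0.2000, Var(X) = 7.3600, Var(Y) = 9.2000
rho = Cov/(sqrt(VarX)*sqrt(VarY)) = -0.0243

-0.0243


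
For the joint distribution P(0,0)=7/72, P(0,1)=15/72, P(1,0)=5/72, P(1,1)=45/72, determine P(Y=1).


P(Y=1) = P(0,1)+P(1,1) = 15/72 + 45/72 = 60/72 = 5/6

5/6


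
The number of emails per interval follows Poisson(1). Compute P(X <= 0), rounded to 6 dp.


P(X<=0) = e^(-1)*1^0/0!
≈ 0.3678794412
≈ 0.367879

0.367879


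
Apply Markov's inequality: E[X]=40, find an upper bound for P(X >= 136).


Markov: P(X >= a) <= E[X]/a
P(X >= 136) <= 40/136 = 5/17

5/17


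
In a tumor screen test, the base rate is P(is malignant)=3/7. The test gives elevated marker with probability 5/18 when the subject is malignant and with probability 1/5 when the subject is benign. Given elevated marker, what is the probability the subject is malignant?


P(A) = P(A|B)P(B) + P(A|B')P(B') = 5/18*3/7 + 1/5*4/7 = 7/30
P(B|A) = P(A|B)P(B)/P(A) = (5/42)/(7/30) = 25/49

25/49


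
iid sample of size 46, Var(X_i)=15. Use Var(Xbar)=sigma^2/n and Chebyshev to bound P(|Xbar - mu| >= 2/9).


Var(Xbar) = Var(X)/n = 15/46
Chebyshev: P(|Xbar-mu| >= 2/9) <= Var(Xbar)/(2/9)^2 = (15/46)/(4/81) = 1215/184
Bound exceeds 1, so trivial bound: 1

1


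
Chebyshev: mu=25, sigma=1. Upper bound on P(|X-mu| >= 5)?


k = 5/1 = 5
Chebyshev: P(|X-mu| >= k*sigma) <= 1/k^2 = 1/5^2 = 1/25

1/25


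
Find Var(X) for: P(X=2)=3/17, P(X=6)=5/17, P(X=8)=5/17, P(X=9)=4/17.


E[X] = 112/17, E[X^2] = 836/17
Var(X) = E[X^2] - (E[X])^2 = 836/17 - (112/17)^2 = 1668/289

1668/289


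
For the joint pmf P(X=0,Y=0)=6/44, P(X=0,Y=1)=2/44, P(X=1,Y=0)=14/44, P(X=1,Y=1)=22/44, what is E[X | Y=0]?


P(Y=0) = 20/44
E[X|Y=0] = (0*6 + 1*14)/20 = 14/20 = 7/10

7/10


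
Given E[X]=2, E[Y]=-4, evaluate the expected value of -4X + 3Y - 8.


E[-4X + 3Y - 8] = -4*E[X] + 3*E[Y] - 8
= (-4)*(2) + (3)*(-4) + (-8)
= -8 - 12 - 8 = -28

-28


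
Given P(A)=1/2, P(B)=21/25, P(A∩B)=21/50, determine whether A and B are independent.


P(A)*P(B) = 1/2*21/25 = 21/50
P(A∩B) = 21/50, which equals P(A)P(B), so independent

Yes, A and B are independent


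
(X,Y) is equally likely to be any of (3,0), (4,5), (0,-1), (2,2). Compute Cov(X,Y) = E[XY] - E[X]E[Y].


E[X]=9/4, E[Y]=3/2, E[XY]=6
Cov(X,Y) = E[XY] - E[X]E[Y] = 6 - 9/4*3/2 = 21/8

21/8


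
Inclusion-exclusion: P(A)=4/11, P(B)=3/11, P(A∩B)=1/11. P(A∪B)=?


P(A∪B) = P(A) + P(B) - P(A∩B)
= 4/11 + 3/11 - 1/11 = 6/11

6/11


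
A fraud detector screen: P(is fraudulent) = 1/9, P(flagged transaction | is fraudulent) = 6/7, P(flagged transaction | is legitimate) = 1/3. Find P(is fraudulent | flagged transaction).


P(A) = P(A|B)P(B) + P(A|B')P(B') = 6/7*1/9 + 1/3*8/9 = 74/189
P(B|A) = P(A|B)P(B)/P(A) = (2/21)/(74/189) = 9/37

9/37


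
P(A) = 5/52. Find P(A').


P(A') = 1 - P(A) = 1 - 5/52 = 47/52

47/52


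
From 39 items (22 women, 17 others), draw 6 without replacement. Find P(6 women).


P(X=6) = C(22,6)*C(17,0) / C(39,6)
= 74613*1 / 3262623
= 74613/3262623 = 11/481

11/481


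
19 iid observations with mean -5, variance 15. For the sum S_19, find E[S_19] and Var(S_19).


E[S_n] = n*mu = 19*-5 = -95
Var(S_n) = n*sigma^2 = 19*15 = 285

E[S_19]=-95, Var(S_19)=285


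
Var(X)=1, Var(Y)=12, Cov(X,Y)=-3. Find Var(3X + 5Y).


Var(3X + 5Y) = 3^2*Var(X) + 5^2*Var(Y) + 2*3*5*Cov(X,Y)
= 9*1 + 25*12 + 30*(-3)
= 9 + 300 - 90 = 219

219


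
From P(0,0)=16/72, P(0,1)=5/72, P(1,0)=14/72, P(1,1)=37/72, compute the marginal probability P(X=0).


P(X=0) = P(0,0)+P(0,1) = 16/72 + 5/72 = 21/72 = 7/24

7/24


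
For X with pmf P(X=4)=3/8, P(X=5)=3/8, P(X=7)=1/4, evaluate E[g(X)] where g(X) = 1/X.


E[1/X] = sum(g(x)*P(x))
= 1/4*3/8 + 1/5*3/8 + 1/7*1/4
= 229/1120

229/1120


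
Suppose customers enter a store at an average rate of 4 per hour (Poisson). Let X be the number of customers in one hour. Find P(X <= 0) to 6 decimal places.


P(X<=0) = e^(-4)*4^0/0!
≈ 0.0183156389
≈ 0.018316

0.018316


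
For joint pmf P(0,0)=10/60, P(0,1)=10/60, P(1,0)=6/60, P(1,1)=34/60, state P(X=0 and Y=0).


Read from table: P(X=0, Y=0) = 10/60 = 1/6

1/6


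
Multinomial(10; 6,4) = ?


10! = 3628800
Denominator: 6!=720 * 4!=24
Coefficient = 3628800 / 17280 = 210

210


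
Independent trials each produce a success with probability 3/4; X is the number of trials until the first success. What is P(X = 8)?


P(X=8) = (1-p)^7 * p = (1/4)^7 * 3/4
= 1/16384 * 3/4 = 3/65536

3/65536


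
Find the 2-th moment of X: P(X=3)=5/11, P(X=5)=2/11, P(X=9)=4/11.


E[X^2] = sum(x^2 * P(x))
= 9*5/11 + 25*2/11 + 81*4/11
= 419/11

419/11


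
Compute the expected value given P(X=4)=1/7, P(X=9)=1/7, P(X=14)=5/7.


E[X] = sum(x * P(x))
= 4*1/7 + 9*1/7 + 14*5/7
= 83/7

83/7


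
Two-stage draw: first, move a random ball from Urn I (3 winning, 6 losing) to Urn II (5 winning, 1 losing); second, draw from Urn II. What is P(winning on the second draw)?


P(transfer winning) = 3/9 = 1/3; P(transfer losing) = 2/3
If winning transferred: Urn II has 6 winning of 7, so P(winning|winning moved) = 6/7
If losing transferred: Urn II has 5 winning of 7, so P(winning|losing moved) = 5/7
By total probability: P(winning) = 1/3*6/7 + 2/3*5/7 = 16/21

16/21


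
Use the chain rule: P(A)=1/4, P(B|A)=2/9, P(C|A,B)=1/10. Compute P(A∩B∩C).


P(A∩B∩C) = P(A) * P(B|A) * P(C|A∩B)
= 1/4 * 2/9 * 1/10
= 1/18 * 1/10 = 1/180

1/180


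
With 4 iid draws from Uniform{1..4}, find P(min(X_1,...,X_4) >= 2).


P(min >= 2) = P(all X_i >= 2) = (P(X_1 >= 2))^4
= (3/4)^4 = 81/256

81/256


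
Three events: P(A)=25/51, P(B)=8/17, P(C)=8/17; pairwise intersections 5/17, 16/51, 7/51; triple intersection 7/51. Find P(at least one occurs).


P(A∪B∪C) = P(A)+P(B)+P(C) - P(AB)-P(AC)-P(BC) + P(ABC)
= 25/51+8/17+8/17 - 5/17-16/51-7/51 + 7/51
= 14/17

14/17


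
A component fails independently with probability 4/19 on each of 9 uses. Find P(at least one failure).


P(at least one) = 1 - P(none)
P(none) = (1 - 4/19)^9 = (15/19)^9 = 38443359375/322687697779
P(at least one) = 1 - 38443359375/322687697779 = 284244338404/322687697779

284244338404/322687697779


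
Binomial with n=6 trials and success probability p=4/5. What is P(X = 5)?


P(X=5) = C(6,5) * p^5 * (1-p)^1
= 6 * 1024/3125 * 1/5
= 6144/15625

6144/15625


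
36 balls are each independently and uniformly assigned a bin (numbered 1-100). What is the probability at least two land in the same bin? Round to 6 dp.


P(all different) = prod((100-i)/100 for i=0..35) = 0.000736
P(at least one match) = 1 - 0.000736 = 0.999264

0.999264


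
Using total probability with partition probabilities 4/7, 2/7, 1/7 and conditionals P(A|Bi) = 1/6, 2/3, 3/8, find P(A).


P(A) = P(A|B1)P(B1) + P(A|B2)P(B2) + P(A|B3)P(B3)
= 1/6*4/7 + 2/3*2/7 + 3/8*1/7
= 2/21 + 4/21 + 3/56 = 19/56

19/56


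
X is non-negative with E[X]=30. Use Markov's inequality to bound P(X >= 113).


Markov: P(X >= a) <= E[X]/a
P(X >= 113) <= 30/113

30/113


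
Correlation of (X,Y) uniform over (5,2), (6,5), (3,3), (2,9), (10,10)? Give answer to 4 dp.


Cov(X,Y) = 3.2400, Var(X) = 7.7600, Var(Y) = 10.1600
rho = Cov/(sqrt(VarX)*sqrt(VarY)) = 0.3649

0.3649


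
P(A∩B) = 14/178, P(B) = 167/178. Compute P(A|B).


P(A|B) = P(A∩B)/P(B) = (14/178)/(167/178) = 14/167

14/167


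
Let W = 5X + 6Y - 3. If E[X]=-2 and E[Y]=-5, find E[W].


E[5X + 6Y - 3] = 5*E[X] + 6*E[Y] - 3
= (5)*(-2) + (6)*(-5) + (-3)
= -10 - 30 - 3 = -43

-43
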